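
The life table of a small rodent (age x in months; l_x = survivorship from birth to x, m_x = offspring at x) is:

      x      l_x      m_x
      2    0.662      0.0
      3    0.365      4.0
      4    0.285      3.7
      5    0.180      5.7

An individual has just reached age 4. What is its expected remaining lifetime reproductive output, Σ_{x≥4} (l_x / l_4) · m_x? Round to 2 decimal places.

l_4 = 0.285. Conditional survival from age 4 to x is l_x / l_4.
  x=4: (0.285/0.285) × 3.7 = 3.7000
  x=5: (0.180/0.285) × 5.7 = 3.6000
Sum = 3.7000 + 3.6000 = 7.3000

7.30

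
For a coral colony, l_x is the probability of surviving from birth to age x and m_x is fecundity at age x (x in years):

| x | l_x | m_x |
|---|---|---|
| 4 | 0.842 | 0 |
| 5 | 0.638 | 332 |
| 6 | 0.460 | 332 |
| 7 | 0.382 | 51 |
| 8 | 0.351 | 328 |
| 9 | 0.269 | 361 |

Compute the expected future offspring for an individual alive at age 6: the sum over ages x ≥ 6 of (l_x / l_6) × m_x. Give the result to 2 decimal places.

835.74

l_6 = 0.460. Conditional survival from age 6 to x is l_x / l_6.
  x=6: (0.460/0.460) × 332 = 332.0000
  x=7: (0.382/0.460) × 51 = 42.3522
  x=8: (0.351/0.460) × 328 = 250.2783
  x=9: (0.269/0.460) × 361 = 211.1065
Sum = 332.0000 + 42.3522 + 250.2783 + 211.1065 = 835.7370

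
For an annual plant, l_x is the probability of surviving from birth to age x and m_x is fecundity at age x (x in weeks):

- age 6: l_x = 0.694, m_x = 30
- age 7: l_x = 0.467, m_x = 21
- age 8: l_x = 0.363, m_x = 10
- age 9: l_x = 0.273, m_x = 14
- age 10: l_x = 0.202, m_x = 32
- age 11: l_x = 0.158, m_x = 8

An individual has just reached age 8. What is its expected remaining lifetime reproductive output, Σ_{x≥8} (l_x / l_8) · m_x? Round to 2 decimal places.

l_8 = 0.363. Conditional survival from age 8 to x is l_x / l_8.
  x=8: (0.363/0.363) × 10 = 10.0000
  x=9: (0.273/0.363) × 14 = 10.5289
  x=10: (0.202/0.363) × 32 = 17.8072
  x=11: (0.158/0.363) × 8 = 3.4821
Sum = 10.0000 + 10.5289 + 17.8072 + 3.4821 = 41.8182

41.82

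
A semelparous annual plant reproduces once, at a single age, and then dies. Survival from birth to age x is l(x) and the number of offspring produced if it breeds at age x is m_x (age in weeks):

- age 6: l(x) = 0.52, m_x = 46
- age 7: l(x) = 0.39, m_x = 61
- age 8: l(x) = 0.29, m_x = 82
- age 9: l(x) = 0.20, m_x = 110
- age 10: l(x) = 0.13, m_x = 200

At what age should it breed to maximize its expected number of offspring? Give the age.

10

Expected offspring if breeding at age x = l(x) × m_x:
  age 6: 0.52 × 46 = 23.920
  age 7: 0.39 × 61 = 23.790
  age 8: 0.29 × 82 = 23.780
  age 9: 0.20 × 110 = 22.000
  age 10: 0.13 × 200 = 26.000
Maximum at age 10 (26.000).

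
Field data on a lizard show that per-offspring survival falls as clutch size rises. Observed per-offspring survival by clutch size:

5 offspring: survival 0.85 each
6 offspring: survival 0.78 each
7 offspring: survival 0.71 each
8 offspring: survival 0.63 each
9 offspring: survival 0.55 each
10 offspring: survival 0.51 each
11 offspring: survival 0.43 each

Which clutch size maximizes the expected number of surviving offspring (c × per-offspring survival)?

10

Expected surviving offspring = c × s(c):
  c=5: 5 × 0.85 = 4.250
  c=6: 6 × 0.78 = 4.680
  c=7: 7 × 0.71 = 4.970
  c=8: 8 × 0.63 = 5.040
  c=9: 9 × 0.55 = 4.950
  c=10: 10 × 0.51 = 5.100
  c=11: 11 × 0.43 = 4.730
Maximum at c = 10 (5.100 surviving offspring).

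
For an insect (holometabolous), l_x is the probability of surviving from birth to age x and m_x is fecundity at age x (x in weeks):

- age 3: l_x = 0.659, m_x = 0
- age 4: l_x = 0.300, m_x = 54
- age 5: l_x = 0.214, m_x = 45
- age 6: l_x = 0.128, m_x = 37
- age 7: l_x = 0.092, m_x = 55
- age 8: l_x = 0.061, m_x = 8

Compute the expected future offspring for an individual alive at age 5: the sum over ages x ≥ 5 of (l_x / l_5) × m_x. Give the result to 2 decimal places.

l_5 = 0.214. Conditional survival from age 5 to x is l_x / l_5.
  x=5: (0.214/0.214) × 45 = 45.0000
  x=6: (0.128/0.214) × 37 = 22.1308
  x=7: (0.092/0.214) × 55 = 23.6449
  x=8: (0.061/0.214) × 8 = 2.2804
Sum = 45.0000 + 22.1308 + 23.6449 + 2.2804 = 93.0561

93.06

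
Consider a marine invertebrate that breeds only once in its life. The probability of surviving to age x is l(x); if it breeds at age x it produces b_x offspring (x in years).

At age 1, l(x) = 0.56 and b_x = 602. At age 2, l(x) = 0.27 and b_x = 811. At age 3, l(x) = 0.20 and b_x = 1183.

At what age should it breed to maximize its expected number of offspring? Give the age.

1

Expected offspring if breeding at age x = l(x) × b_x:
  age 1: 0.56 × 602 = 337.120
  age 2: 0.27 × 811 = 218.970
  age 3: 0.20 × 1183 = 236.600
Maximum at age 1 (337.120).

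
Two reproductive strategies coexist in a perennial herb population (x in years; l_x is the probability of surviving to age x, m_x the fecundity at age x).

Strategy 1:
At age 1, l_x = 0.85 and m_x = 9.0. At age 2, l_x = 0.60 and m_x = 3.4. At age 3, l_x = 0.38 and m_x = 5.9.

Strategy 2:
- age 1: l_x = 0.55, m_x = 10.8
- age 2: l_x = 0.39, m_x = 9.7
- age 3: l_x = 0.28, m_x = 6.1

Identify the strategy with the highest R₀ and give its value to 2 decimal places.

Strategy 1: R₀ = 0.85×9.0 + 0.60×3.4 + 0.38×5.9 = 11.9320
Strategy 2: R₀ = 0.55×10.8 + 0.39×9.7 + 0.28×6.1 = 11.4310
Highest R₀: strategy 1 with 11.9320.

11.93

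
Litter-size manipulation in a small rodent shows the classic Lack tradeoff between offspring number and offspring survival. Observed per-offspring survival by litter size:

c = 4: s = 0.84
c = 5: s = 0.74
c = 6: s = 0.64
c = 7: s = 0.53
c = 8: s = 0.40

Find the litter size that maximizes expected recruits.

6

Expected recruits = c × s(c):
  c=4: 4 × 0.84 = 3.360
  c=5: 5 × 0.74 = 3.700
  c=6: 6 × 0.64 = 3.840
  c=7: 7 × 0.53 = 3.710
  c=8: 8 × 0.40 = 3.200
Maximum at c = 6 (3.840 recruits).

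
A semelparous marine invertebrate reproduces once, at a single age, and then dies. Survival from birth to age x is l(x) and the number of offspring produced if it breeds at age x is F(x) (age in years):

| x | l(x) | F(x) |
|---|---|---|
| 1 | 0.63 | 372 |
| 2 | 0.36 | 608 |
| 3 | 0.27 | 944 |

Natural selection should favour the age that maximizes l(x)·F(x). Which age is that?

Expected offspring if breeding at age x = l(x) × F(x):
  age 1: 0.63 × 372 = 234.360
  age 2: 0.36 × 608 = 218.880
  age 3: 0.27 × 944 = 254.880
Maximum at age 3 (254.880).

3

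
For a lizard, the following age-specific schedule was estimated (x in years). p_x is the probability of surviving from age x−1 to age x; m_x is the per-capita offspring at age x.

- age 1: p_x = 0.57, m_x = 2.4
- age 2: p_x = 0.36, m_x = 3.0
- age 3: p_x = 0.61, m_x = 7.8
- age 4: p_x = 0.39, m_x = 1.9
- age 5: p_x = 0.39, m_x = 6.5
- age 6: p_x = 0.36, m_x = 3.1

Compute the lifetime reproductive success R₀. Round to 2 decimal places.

Survivorship from birth: l_x = p_1·p_2·…·p_x.
  l_1 = 0.57000
  l_2 = 0.20520
  l_3 = 0.12517
  l_4 = 0.04882
  l_5 = 0.01904
  l_6 = 0.00685
R₀ = Σ l_x m_x:
  age 1: 0.57000 × 2.4 = 1.3680
  age 2: 0.20520 × 3.0 = 0.6156
  age 3: 0.12517 × 7.8 = 0.9763
  age 4: 0.04882 × 1.9 = 0.0928
  age 5: 0.01904 × 6.5 = 0.1238
  age 6: 0.00685 × 3.1 = 0.0212
R₀ = 1.3680 + 0.6156 + 0.9763 + 0.0928 + 0.1238 + 0.0212 = 3.1977

3.20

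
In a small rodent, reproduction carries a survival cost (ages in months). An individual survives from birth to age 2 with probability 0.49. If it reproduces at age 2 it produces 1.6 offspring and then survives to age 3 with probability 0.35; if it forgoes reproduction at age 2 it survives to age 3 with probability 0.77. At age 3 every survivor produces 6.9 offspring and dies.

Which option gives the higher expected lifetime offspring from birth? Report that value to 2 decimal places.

2.60

breed at age 2: R₀ = 0.49 × (1.6 + 0.35 × 6.9) = 0.49 × 4.0150 = 1.9674
delay to age 3: R₀ = 0.49 × (0.77 × 6.9) = 0.49 × 5.3130 = 2.6034
Higher: delay to age 3 (2.6034).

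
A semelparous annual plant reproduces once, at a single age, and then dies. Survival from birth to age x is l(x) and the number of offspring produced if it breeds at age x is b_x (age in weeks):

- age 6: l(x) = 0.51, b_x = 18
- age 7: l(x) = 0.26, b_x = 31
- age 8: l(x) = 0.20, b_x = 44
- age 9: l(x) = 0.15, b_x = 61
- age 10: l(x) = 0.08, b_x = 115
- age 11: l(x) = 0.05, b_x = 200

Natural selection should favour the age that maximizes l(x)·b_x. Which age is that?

Expected offspring if breeding at age x = l(x) × b_x:
  age 6: 0.51 × 18 = 9.180
  age 7: 0.26 × 31 = 8.060
  age 8: 0.20 × 44 = 8.800
  age 9: 0.15 × 61 = 9.150
  age 10: 0.08 × 115 = 9.200
  age 11: 0.05 × 200 = 10.000
Maximum at age 11 (10.000).

11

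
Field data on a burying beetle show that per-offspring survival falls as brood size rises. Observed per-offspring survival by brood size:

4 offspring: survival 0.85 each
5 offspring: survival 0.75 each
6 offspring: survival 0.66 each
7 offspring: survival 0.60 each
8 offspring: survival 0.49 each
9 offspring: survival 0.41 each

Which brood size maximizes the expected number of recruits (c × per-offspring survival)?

7

Expected recruits = c × s(c):
  c=4: 4 × 0.85 = 3.400
  c=5: 5 × 0.75 = 3.750
  c=6: 6 × 0.66 = 3.960
  c=7: 7 × 0.60 = 4.200
  c=8: 8 × 0.49 = 3.920
  c=9: 9 × 0.41 = 3.690
Maximum at c = 7 (4.200 recruits).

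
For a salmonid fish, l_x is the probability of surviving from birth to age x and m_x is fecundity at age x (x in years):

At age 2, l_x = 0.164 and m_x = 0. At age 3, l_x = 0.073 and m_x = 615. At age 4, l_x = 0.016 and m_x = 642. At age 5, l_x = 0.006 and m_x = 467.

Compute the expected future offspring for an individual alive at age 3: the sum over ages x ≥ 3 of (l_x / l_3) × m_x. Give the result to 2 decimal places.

794.10

l_3 = 0.073. Conditional survival from age 3 to x is l_x / l_3.
  x=3: (0.073/0.073) × 615 = 615.0000
  x=4: (0.016/0.073) × 642 = 140.7123
  x=5: (0.006/0.073) × 467 = 38.3836
Sum = 615.0000 + 140.7123 + 38.3836 = 794.0959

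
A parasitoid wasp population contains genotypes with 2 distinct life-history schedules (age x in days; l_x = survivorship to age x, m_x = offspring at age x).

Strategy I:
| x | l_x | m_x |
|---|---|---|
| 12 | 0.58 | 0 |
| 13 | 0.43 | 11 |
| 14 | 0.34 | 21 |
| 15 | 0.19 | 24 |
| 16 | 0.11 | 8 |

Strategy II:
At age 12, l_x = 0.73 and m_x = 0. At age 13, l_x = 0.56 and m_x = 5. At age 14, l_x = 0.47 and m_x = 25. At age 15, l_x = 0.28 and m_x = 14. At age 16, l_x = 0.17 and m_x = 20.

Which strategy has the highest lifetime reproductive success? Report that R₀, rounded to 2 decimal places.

21.87

Strategy I: R₀ = 0.58×0 + 0.43×11 + 0.34×21 + 0.19×24 + 0.11×8 = 17.3100
Strategy II: R₀ = 0.73×0 + 0.56×5 + 0.47×25 + 0.28×14 + 0.17×20 = 21.8700
Highest R₀: strategy II with 21.8700.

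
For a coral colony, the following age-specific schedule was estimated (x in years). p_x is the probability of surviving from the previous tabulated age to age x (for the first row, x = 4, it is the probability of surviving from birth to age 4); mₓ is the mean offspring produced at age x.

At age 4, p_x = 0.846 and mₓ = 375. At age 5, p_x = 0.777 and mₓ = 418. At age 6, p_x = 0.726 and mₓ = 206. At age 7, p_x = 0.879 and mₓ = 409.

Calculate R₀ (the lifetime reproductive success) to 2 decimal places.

Survivorship from birth: l_x = p_4·p_5·…·p_x.
  l_4 = 0.84600
  l_5 = 0.65734
  l_6 = 0.47723
  l_7 = 0.41949
R₀ = Σ l_x mₓ:
  age 4: 0.84600 × 375 = 317.2500
  age 5: 0.65734 × 418 = 274.7681
  age 6: 0.47723 × 206 = 98.3094
  age 7: 0.41949 × 409 = 171.5714
R₀ = 317.2500 + 274.7681 + 98.3094 + 171.5714 = 861.8989

861.90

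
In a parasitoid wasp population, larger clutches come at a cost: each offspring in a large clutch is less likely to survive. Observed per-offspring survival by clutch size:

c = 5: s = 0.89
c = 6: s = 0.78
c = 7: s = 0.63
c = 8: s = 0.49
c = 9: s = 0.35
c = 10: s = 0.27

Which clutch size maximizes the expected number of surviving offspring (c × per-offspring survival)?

Expected surviving offspring = c × s(c):
  c=5: 5 × 0.89 = 4.450
  c=6: 6 × 0.78 = 4.680
  c=7: 7 × 0.63 = 4.410
  c=8: 8 × 0.49 = 3.920
  c=9: 9 × 0.35 = 3.150
  c=10: 10 × 0.27 = 2.700
Maximum at c = 6 (4.680 surviving offspring).

6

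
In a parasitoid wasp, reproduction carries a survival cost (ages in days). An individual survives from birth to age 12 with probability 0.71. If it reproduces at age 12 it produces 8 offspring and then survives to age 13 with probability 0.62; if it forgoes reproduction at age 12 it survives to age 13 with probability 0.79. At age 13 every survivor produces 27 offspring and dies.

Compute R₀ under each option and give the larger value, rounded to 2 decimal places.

breed at age 12: R₀ = 0.71 × (8 + 0.62 × 27) = 0.71 × 24.7400 = 17.5654
delay to age 13: R₀ = 0.71 × (0.79 × 27) = 0.71 × 21.3300 = 15.1443
Higher: breed at age 12 (17.5654).

17.57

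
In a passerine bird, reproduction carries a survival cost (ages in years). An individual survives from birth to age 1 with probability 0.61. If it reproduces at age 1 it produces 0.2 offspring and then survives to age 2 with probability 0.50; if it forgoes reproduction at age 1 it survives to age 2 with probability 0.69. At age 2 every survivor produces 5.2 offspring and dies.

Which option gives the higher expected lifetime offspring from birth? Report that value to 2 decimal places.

breed at age 1: R₀ = 0.61 × (0.2 + 0.50 × 5.2) = 0.61 × 2.8000 = 1.7080
delay to age 2: R₀ = 0.61 × (0.69 × 5.2) = 0.61 × 3.5880 = 2.1887
Higher: delay to age 2 (2.1887).

2.19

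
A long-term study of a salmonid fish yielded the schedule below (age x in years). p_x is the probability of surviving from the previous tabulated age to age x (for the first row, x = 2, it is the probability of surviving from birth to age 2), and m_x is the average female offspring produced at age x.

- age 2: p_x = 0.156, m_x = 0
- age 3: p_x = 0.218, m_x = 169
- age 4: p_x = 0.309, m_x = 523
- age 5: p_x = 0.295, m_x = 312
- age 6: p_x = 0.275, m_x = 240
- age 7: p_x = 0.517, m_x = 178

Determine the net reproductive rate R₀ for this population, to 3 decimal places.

Survivorship from birth: l_x = p_2·p_3·…·p_x.
  l_2 = 0.15600
  l_3 = 0.03401
  l_4 = 0.01051
  l_5 = 0.00310
  l_6 = 0.00085
  l_7 = 0.00044
R₀ = Σ l_x m_x:
  age 2: 0.15600 × 0 = 0.0000
  age 3: 0.03401 × 169 = 5.7477
  age 4: 0.01051 × 523 = 5.4967
  age 5: 0.00310 × 312 = 0.9672
  age 6: 0.00085 × 240 = 0.2040
  age 7: 0.00044 × 178 = 0.0783
R₀ = 0.0000 + 5.7477 + 5.4967 + 0.9672 + 0.2040 + 0.0783 = 12.4939

12.494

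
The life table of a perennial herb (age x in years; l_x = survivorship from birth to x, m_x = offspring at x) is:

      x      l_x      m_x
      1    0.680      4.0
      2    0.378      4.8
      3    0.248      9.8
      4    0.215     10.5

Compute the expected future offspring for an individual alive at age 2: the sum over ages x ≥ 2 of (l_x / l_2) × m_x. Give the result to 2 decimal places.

l_2 = 0.378. Conditional survival from age 2 to x is l_x / l_2.
  x=2: (0.378/0.378) × 4.8 = 4.8000
  x=3: (0.248/0.378) × 9.8 = 6.4296
  x=4: (0.215/0.378) × 10.5 = 5.9722
Sum = 4.8000 + 6.4296 + 5.9722 = 17.2019

17.20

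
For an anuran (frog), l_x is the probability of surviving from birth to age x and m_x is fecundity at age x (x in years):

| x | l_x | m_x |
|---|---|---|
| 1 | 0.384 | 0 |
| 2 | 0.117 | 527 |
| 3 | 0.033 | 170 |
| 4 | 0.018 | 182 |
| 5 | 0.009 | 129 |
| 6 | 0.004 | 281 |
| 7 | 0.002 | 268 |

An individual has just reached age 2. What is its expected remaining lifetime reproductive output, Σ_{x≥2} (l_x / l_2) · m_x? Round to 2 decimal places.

l_2 = 0.117. Conditional survival from age 2 to x is l_x / l_2.
  x=2: (0.117/0.117) × 527 = 527.0000
  x=3: (0.033/0.117) × 170 = 47.9487
  x=4: (0.018/0.117) × 182 = 28.0000
  x=5: (0.009/0.117) × 129 = 9.9231
  x=6: (0.004/0.117) × 281 = 9.6068
  x=7: (0.002/0.117) × 268 = 4.5812
Sum = 527.0000 + 47.9487 + 28.0000 + 9.9231 + 9.6068 + 4.5812 = 627.0598

627.06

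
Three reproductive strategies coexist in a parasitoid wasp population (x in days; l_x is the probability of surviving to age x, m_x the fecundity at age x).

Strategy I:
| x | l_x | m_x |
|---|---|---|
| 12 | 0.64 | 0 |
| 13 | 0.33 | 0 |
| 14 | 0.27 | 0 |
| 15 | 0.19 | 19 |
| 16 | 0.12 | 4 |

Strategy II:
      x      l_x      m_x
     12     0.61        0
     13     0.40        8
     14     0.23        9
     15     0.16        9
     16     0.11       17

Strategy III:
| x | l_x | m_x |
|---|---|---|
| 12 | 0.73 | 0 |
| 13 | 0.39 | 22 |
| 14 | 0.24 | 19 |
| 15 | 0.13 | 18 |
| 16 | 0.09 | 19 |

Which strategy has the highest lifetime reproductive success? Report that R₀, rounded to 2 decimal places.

17.19

Strategy I: R₀ = 0.64×0 + 0.33×0 + 0.27×0 + 0.19×19 + 0.12×4 = 4.0900
Strategy II: R₀ = 0.61×0 + 0.40×8 + 0.23×9 + 0.16×9 + 0.11×17 = 8.5800
Strategy III: R₀ = 0.73×0 + 0.39×22 + 0.24×19 + 0.13×18 + 0.09×19 = 17.1900
Highest R₀: strategy III with 17.1900.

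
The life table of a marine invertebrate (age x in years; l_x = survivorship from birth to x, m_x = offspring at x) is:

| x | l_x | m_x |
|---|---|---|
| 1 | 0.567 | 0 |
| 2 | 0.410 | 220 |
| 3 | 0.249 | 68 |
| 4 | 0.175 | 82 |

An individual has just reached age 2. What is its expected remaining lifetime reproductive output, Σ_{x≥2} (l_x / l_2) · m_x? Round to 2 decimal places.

l_2 = 0.410. Conditional survival from age 2 to x is l_x / l_2.
  x=2: (0.410/0.410) × 220 = 220.0000
  x=3: (0.249/0.410) × 68 = 41.2976
  x=4: (0.175/0.410) × 82 = 35.0000
Sum = 220.0000 + 41.2976 + 35.0000 = 296.2976

296.30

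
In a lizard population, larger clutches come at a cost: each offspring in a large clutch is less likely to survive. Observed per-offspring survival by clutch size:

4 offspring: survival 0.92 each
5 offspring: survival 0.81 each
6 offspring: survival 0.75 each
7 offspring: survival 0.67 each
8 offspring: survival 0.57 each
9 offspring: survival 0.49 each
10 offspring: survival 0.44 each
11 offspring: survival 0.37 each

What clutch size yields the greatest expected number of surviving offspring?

Expected surviving offspring = c × s(c):
  c=4: 4 × 0.92 = 3.680
  c=5: 5 × 0.81 = 4.050
  c=6: 6 × 0.75 = 4.500
  c=7: 7 × 0.67 = 4.690
  c=8: 8 × 0.57 = 4.560
  c=9: 9 × 0.49 = 4.410
  c=10: 10 × 0.44 = 4.400
  c=11: 11 × 0.37 = 4.070
Maximum at c = 7 (4.690 surviving offspring).

7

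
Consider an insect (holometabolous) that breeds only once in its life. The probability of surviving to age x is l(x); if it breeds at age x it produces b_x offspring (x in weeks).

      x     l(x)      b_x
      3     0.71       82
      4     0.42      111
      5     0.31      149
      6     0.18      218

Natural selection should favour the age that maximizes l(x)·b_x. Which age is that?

Expected offspring if breeding at age x = l(x) × b_x:
  age 3: 0.71 × 82 = 58.220
  age 4: 0.42 × 111 = 46.620
  age 5: 0.31 × 149 = 46.190
  age 6: 0.18 × 218 = 39.240
Maximum at age 3 (58.220).

3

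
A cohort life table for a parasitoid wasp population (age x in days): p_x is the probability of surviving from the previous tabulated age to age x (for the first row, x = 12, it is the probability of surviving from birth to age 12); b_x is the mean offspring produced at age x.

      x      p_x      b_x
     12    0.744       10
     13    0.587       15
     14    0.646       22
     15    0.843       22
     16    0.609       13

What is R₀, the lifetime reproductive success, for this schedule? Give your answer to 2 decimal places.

27.31

Survivorship from birth: l_x = p_12·p_13·…·p_x.
  l_12 = 0.74400
  l_13 = 0.43673
  l_14 = 0.28213
  l_15 = 0.23783
  l_16 = 0.14484
R₀ = Σ l_x b_x:
  age 12: 0.74400 × 10 = 7.4400
  age 13: 0.43673 × 15 = 6.5510
  age 14: 0.28213 × 22 = 6.2069
  age 15: 0.23783 × 22 = 5.2323
  age 16: 0.14484 × 13 = 1.8829
R₀ = 7.4400 + 6.5510 + 6.2069 + 5.2323 + 1.8829 = 27.3130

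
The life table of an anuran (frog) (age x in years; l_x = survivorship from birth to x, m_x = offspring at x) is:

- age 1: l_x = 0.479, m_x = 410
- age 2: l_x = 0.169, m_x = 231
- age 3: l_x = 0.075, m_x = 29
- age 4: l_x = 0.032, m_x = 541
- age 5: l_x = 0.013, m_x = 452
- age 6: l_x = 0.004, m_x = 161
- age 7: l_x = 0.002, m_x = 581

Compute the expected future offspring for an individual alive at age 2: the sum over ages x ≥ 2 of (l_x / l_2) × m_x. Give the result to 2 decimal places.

391.76

l_2 = 0.169. Conditional survival from age 2 to x is l_x / l_2.
  x=2: (0.169/0.169) × 231 = 231.0000
  x=3: (0.075/0.169) × 29 = 12.8698
  x=4: (0.032/0.169) × 541 = 102.4379
  x=5: (0.013/0.169) × 452 = 34.7692
  x=6: (0.004/0.169) × 161 = 3.8107
  x=7: (0.002/0.169) × 581 = 6.8757
Sum = 231.0000 + 12.8698 + 102.4379 + 34.7692 + 3.8107 + 6.8757 = 391.7633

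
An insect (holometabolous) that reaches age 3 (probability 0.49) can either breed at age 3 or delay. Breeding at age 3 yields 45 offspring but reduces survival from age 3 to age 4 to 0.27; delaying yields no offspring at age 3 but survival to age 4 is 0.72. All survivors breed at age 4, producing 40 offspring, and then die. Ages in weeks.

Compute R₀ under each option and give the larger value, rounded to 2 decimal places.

breed at age 3: R₀ = 0.49 × (45 + 0.27 × 40) = 0.49 × 55.8000 = 27.3420
delay to age 4: R₀ = 0.49 × (0.72 × 40) = 0.49 × 28.8000 = 14.1120
Higher: breed at age 3 (27.3420).

27.34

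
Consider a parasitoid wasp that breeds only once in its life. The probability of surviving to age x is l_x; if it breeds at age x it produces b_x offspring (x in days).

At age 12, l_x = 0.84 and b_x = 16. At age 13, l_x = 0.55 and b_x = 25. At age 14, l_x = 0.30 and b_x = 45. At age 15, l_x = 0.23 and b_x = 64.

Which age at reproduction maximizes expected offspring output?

Expected offspring if breeding at age x = l_x × b_x:
  age 12: 0.84 × 16 = 13.440
  age 13: 0.55 × 25 = 13.750
  age 14: 0.30 × 45 = 13.500
  age 15: 0.23 × 64 = 14.720
Maximum at age 15 (14.720).

15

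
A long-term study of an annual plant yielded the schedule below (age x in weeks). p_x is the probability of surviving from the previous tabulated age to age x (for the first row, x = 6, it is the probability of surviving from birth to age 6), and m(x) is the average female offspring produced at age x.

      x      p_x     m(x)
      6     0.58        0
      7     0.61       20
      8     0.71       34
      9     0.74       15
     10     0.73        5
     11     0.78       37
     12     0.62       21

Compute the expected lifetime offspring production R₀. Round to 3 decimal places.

Survivorship from birth: l_x = p_6·p_7·…·p_x.
  l_6 = 0.58000
  l_7 = 0.35380
  l_8 = 0.25120
  l_9 = 0.18589
  l_10 = 0.13570
  l_11 = 0.10584
  l_12 = 0.06562
R₀ = Σ l_x m(x):
  age 6: 0.58000 × 0 = 0.0000
  age 7: 0.35380 × 20 = 7.0760
  age 8: 0.25120 × 34 = 8.5408
  age 9: 0.18589 × 15 = 2.7883
  age 10: 0.13570 × 5 = 0.6785
  age 11: 0.10584 × 37 = 3.9161
  age 12: 0.06562 × 21 = 1.3780
R₀ = 0.0000 + 7.0760 + 8.5408 + 2.7883 + 0.6785 + 3.9161 + 1.3780 = 24.3777

24.378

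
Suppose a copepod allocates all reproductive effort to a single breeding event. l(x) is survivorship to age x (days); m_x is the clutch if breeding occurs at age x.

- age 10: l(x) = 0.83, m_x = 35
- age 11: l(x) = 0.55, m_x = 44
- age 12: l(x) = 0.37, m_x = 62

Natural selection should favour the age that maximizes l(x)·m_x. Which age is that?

Expected offspring if breeding at age x = l(x) × m_x:
  age 10: 0.83 × 35 = 29.050
  age 11: 0.55 × 44 = 24.200
  age 12: 0.37 × 62 = 22.940
Maximum at age 10 (29.050).

10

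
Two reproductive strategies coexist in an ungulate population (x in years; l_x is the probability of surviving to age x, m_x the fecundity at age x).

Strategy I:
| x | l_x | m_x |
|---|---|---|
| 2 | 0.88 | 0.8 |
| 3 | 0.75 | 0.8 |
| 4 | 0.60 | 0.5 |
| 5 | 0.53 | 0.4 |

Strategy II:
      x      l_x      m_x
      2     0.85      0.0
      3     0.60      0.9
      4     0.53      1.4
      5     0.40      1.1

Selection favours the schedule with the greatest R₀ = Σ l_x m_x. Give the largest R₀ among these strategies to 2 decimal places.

1.82

Strategy I: R₀ = 0.88×0.8 + 0.75×0.8 + 0.60×0.5 + 0.53×0.4 = 1.8160
Strategy II: R₀ = 0.85×0.0 + 0.60×0.9 + 0.53×1.4 + 0.40×1.1 = 1.7220
Highest R₀: strategy I with 1.8160.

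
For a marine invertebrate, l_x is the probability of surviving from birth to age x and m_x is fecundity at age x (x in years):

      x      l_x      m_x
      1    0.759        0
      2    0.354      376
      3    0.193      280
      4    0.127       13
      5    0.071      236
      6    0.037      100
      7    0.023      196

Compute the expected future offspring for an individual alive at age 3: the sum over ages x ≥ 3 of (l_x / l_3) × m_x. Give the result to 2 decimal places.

l_3 = 0.193. Conditional survival from age 3 to x is l_x / l_3.
  x=3: (0.193/0.193) × 280 = 280.0000
  x=4: (0.127/0.193) × 13 = 8.5544
  x=5: (0.071/0.193) × 236 = 86.8187
  x=6: (0.037/0.193) × 100 = 19.1710
  x=7: (0.023/0.193) × 196 = 23.3575
Sum = 280.0000 + 8.5544 + 86.8187 + 19.1710 + 23.3575 = 417.9016

417.90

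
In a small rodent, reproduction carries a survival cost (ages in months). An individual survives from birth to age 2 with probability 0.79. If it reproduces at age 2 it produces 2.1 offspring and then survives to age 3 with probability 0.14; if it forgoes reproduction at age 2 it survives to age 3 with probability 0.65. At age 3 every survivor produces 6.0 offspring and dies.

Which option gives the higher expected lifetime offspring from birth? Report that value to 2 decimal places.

breed at age 2: R₀ = 0.79 × (2.1 + 0.14 × 6.0) = 0.79 × 2.9400 = 2.3226
delay to age 3: R₀ = 0.79 × (0.65 × 6.0) = 0.79 × 3.9000 = 3.0810
Higher: delay to age 3 (3.0810).

3.08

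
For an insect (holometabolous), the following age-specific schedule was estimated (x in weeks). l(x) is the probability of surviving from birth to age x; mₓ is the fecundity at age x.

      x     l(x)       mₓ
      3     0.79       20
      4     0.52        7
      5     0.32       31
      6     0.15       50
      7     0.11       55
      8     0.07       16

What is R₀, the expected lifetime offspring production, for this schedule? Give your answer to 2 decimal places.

R₀ = Σ l(x) mₓ:
  age 3: 0.79 × 20 = 15.8000
  age 4: 0.52 × 7 = 3.6400
  age 5: 0.32 × 31 = 9.9200
  age 6: 0.15 × 50 = 7.5000
  age 7: 0.11 × 55 = 6.0500
  age 8: 0.07 × 16 = 1.1200
R₀ = 15.8000 + 3.6400 + 9.9200 + 7.5000 + 6.0500 + 1.1200 = 44.0300

44.03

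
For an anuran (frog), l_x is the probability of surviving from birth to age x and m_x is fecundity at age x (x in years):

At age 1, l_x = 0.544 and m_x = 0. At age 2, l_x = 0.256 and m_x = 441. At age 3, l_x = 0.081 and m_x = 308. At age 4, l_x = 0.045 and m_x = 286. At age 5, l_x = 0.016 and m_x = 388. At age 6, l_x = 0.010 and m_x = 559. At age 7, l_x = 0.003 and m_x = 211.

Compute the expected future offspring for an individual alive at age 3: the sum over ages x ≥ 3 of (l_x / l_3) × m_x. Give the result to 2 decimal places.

l_3 = 0.081. Conditional survival from age 3 to x is l_x / l_3.
  x=3: (0.081/0.081) × 308 = 308.0000
  x=4: (0.045/0.081) × 286 = 158.8889
  x=5: (0.016/0.081) × 388 = 76.6420
  x=6: (0.010/0.081) × 559 = 69.0123
  x=7: (0.003/0.081) × 211 = 7.8148
Sum = 308.0000 + 158.8889 + 76.6420 + 69.0123 + 7.8148 = 620.3580

620.36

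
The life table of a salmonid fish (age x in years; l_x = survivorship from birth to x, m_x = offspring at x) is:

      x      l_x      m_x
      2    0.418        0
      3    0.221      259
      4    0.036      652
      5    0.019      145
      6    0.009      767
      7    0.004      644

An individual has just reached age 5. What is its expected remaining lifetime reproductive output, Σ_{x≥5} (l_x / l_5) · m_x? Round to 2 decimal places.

643.89

l_5 = 0.019. Conditional survival from age 5 to x is l_x / l_5.
  x=5: (0.019/0.019) × 145 = 145.0000
  x=6: (0.009/0.019) × 767 = 363.3158
  x=7: (0.004/0.019) × 644 = 135.5789
Sum = 145.0000 + 363.3158 + 135.5789 = 643.8947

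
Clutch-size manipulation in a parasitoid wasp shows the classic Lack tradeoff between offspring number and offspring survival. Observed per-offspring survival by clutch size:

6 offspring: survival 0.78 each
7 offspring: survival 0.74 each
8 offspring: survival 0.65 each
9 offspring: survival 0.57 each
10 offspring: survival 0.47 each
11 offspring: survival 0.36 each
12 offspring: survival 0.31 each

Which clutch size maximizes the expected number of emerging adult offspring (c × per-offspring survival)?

Expected emerging adult offspring = c × s(c):
  c=6: 6 × 0.78 = 4.680
  c=7: 7 × 0.74 = 5.180
  c=8: 8 × 0.65 = 5.200
  c=9: 9 × 0.57 = 5.130
  c=10: 10 × 0.47 = 4.700
  c=11: 11 × 0.36 = 3.960
  c=12: 12 × 0.31 = 3.720
Maximum at c = 8 (5.200 emerging adult offspring).

8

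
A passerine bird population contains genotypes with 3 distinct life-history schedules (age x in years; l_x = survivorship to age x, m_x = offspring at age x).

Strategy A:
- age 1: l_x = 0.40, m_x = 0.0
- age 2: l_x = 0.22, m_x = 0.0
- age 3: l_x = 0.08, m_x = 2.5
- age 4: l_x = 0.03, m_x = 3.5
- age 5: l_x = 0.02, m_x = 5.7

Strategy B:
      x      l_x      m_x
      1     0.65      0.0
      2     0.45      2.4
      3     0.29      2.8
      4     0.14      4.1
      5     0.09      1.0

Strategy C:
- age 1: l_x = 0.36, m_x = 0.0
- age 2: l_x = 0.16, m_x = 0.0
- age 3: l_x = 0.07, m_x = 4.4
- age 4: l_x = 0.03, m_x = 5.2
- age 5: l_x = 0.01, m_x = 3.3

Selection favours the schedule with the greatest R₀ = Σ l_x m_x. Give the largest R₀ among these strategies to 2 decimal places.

2.56

Strategy A: R₀ = 0.40×0.0 + 0.22×0.0 + 0.08×2.5 + 0.03×3.5 + 0.02×5.7 = 0.4190
Strategy B: R₀ = 0.65×0.0 + 0.45×2.4 + 0.29×2.8 + 0.14×4.1 + 0.09×1.0 = 2.5560
Strategy C: R₀ = 0.36×0.0 + 0.16×0.0 + 0.07×4.4 + 0.03×5.2 + 0.01×3.3 = 0.4970
Highest R₀: strategy B with 2.5560.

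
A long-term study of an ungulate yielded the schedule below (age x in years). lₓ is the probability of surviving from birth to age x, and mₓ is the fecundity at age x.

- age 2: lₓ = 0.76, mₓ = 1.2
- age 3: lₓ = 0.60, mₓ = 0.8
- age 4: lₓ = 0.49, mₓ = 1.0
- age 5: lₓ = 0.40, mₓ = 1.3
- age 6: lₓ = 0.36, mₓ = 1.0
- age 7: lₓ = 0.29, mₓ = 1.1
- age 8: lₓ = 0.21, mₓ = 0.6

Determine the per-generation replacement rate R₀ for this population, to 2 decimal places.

R₀ = Σ lₓ mₓ:
  age 2: 0.76 × 1.2 = 0.9120
  age 3: 0.60 × 0.8 = 0.4800
  age 4: 0.49 × 1.0 = 0.4900
  age 5: 0.40 × 1.3 = 0.5200
  age 6: 0.36 × 1.0 = 0.3600
  age 7: 0.29 × 1.1 = 0.3190
  age 8: 0.21 × 0.6 = 0.1260
R₀ = 0.9120 + 0.4800 + 0.4900 + 0.5200 + 0.3600 + 0.3190 + 0.1260 = 3.2070

3.21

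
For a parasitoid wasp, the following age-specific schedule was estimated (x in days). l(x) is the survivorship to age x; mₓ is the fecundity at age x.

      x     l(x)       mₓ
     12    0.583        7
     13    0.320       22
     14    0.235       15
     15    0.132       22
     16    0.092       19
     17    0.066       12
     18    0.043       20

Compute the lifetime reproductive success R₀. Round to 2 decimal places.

R₀ = Σ l(x) mₓ:
  age 12: 0.583 × 7 = 4.0810
  age 13: 0.320 × 22 = 7.0400
  age 14: 0.235 × 15 = 3.5250
  age 15: 0.132 × 22 = 2.9040
  age 16: 0.092 × 19 = 1.7480
  age 17: 0.066 × 12 = 0.7920
  age 18: 0.043 × 20 = 0.8600
R₀ = 4.0810 + 7.0400 + 3.5250 + 2.9040 + 1.7480 + 0.7920 + 0.8600 = 20.9500

20.95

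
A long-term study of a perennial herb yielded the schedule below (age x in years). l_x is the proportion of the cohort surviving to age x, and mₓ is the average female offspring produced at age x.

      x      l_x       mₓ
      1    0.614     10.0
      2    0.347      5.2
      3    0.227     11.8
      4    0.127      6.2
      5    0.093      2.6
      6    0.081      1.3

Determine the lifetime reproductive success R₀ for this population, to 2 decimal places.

11.76

R₀ = Σ l_x mₓ:
  age 1: 0.614 × 10.0 = 6.1400
  age 2: 0.347 × 5.2 = 1.8044
  age 3: 0.227 × 11.8 = 2.6786
  age 4: 0.127 × 6.2 = 0.7874
  age 5: 0.093 × 2.6 = 0.2418
  age 6: 0.081 × 1.3 = 0.1053
R₀ = 6.1400 + 1.8044 + 2.6786 + 0.7874 + 0.2418 + 0.1053 = 11.7575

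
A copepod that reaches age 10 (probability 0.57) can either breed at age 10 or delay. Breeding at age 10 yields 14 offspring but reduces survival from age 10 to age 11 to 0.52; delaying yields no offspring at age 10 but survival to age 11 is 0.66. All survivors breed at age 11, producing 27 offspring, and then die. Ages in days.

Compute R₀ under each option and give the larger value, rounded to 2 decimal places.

15.98

breed at age 10: R₀ = 0.57 × (14 + 0.52 × 27) = 0.57 × 28.0400 = 15.9828
delay to age 11: R₀ = 0.57 × (0.66 × 27) = 0.57 × 17.8200 = 10.1574
Higher: breed at age 10 (15.9828).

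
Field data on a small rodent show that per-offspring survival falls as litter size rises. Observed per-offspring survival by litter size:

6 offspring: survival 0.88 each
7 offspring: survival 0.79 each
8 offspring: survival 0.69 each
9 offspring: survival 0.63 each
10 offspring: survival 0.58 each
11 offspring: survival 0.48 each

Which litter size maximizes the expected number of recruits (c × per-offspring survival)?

10

Expected recruits = c × s(c):
  c=6: 6 × 0.88 = 5.280
  c=7: 7 × 0.79 = 5.530
  c=8: 8 × 0.69 = 5.520
  c=9: 9 × 0.63 = 5.670
  c=10: 10 × 0.58 = 5.800
  c=11: 11 × 0.48 = 5.280
Maximum at c = 10 (5.800 recruits).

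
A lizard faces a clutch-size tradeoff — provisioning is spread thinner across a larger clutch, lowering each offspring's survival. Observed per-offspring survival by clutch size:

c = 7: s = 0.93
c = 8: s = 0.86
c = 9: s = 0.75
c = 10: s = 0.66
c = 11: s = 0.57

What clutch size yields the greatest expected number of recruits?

Expected recruits = c × s(c):
  c=7: 7 × 0.93 = 6.510
  c=8: 8 × 0.86 = 6.880
  c=9: 9 × 0.75 = 6.750
  c=10: 10 × 0.66 = 6.600
  c=11: 11 × 0.57 = 6.270
Maximum at c = 8 (6.880 recruits).

8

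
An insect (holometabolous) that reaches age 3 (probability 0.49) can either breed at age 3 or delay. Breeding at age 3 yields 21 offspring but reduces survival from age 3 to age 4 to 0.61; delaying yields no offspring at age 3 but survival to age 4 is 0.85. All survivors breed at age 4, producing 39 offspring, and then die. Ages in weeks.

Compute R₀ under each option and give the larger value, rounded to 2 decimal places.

breed at age 3: R₀ = 0.49 × (21 + 0.61 × 39) = 0.49 × 44.7900 = 21.9471
delay to age 4: R₀ = 0.49 × (0.85 × 39) = 0.49 × 33.1500 = 16.2435
Higher: breed at age 3 (21.9471).

21.95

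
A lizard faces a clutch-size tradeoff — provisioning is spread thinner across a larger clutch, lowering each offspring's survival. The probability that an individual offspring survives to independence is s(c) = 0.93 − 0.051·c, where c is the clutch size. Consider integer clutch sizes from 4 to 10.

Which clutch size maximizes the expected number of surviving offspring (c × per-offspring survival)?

9

Expected surviving offspring = c × s(c):
  c=4: 4 × 0.726 = 2.904
  c=5: 5 × 0.675 = 3.375
  c=6: 6 × 0.624 = 3.744
  c=7: 7 × 0.573 = 4.011
  c=8: 8 × 0.522 = 4.176
  c=9: 9 × 0.471 = 4.239
  c=10: 10 × 0.420 = 4.200
Maximum at c = 9 (4.239 surviving offspring).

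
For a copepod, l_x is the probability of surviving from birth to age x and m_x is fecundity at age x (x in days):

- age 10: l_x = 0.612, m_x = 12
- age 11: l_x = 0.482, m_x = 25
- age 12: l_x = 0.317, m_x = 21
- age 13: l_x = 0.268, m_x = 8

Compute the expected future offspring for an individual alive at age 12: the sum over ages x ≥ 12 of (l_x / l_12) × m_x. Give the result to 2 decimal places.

l_12 = 0.317. Conditional survival from age 12 to x is l_x / l_12.
  x=12: (0.317/0.317) × 21 = 21.0000
  x=13: (0.268/0.317) × 8 = 6.7634
Sum = 21.0000 + 6.7634 = 27.7634

27.76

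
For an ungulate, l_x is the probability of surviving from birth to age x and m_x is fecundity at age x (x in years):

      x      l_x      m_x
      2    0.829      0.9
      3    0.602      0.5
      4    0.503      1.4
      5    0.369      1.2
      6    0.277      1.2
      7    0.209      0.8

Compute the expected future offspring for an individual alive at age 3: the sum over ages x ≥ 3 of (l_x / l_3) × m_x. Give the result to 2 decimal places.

3.24

l_3 = 0.602. Conditional survival from age 3 to x is l_x / l_3.
  x=3: (0.602/0.602) × 0.5 = 0.5000
  x=4: (0.503/0.602) × 1.4 = 1.1698
  x=5: (0.369/0.602) × 1.2 = 0.7355
  x=6: (0.277/0.602) × 1.2 = 0.5522
  x=7: (0.209/0.602) × 0.8 = 0.2777
Sum = 0.5000 + 1.1698 + 0.7355 + 0.5522 + 0.2777 = 3.2352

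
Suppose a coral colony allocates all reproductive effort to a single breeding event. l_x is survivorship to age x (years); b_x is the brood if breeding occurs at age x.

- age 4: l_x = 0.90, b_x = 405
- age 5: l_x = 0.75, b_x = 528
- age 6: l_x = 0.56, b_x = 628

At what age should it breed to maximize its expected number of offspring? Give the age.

Expected offspring if breeding at age x = l_x × b_x:
  age 4: 0.90 × 405 = 364.500
  age 5: 0.75 × 528 = 396.000
  age 6: 0.56 × 628 = 351.680
Maximum at age 5 (396.000).

5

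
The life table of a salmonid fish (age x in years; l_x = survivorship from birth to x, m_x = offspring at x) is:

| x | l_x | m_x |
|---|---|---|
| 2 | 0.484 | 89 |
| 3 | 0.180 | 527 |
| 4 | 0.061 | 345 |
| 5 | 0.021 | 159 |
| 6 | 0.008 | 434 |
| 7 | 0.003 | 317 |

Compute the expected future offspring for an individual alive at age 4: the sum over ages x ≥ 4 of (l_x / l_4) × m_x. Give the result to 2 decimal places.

l_4 = 0.061. Conditional survival from age 4 to x is l_x / l_4.
  x=4: (0.061/0.061) × 345 = 345.0000
  x=5: (0.021/0.061) × 159 = 54.7377
  x=6: (0.008/0.061) × 434 = 56.9180
  x=7: (0.003/0.061) × 317 = 15.5902
Sum = 345.0000 + 54.7377 + 56.9180 + 15.5902 = 472.2459

472.25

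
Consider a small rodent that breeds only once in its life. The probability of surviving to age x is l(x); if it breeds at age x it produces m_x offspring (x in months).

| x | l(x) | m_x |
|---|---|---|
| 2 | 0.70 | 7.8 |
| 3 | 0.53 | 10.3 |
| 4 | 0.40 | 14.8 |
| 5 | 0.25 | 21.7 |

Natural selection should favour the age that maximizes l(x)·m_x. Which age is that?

4

Expected offspring if breeding at age x = l(x) × m_x:
  age 2: 0.70 × 7.8 = 5.460
  age 3: 0.53 × 10.3 = 5.459
  age 4: 0.40 × 14.8 = 5.920
  age 5: 0.25 × 21.7 = 5.425
Maximum at age 4 (5.920).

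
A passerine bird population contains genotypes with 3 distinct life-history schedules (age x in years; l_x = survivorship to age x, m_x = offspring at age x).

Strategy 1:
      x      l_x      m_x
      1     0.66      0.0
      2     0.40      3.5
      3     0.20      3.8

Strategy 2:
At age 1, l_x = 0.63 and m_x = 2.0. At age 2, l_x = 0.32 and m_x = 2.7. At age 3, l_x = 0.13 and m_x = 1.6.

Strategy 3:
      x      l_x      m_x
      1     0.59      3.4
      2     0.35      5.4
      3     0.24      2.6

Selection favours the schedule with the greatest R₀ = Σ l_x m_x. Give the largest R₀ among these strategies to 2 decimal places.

Strategy 1: R₀ = 0.66×0.0 + 0.40×3.5 + 0.20×3.8 = 2.1600
Strategy 2: R₀ = 0.63×2.0 + 0.32×2.7 + 0.13×1.6 = 2.3320
Strategy 3: R₀ = 0.59×3.4 + 0.35×5.4 + 0.24×2.6 = 4.5200
Highest R₀: strategy 3 with 4.5200.

4.52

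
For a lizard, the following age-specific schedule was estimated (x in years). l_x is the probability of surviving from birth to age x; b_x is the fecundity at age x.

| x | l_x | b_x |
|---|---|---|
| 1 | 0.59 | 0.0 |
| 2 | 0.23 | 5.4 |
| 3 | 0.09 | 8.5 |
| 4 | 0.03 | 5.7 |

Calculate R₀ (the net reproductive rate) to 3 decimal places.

R₀ = Σ l_x b_x:
  age 1: 0.59 × 0.0 = 0.0000
  age 2: 0.23 × 5.4 = 1.2420
  age 3: 0.09 × 8.5 = 0.7650
  age 4: 0.03 × 5.7 = 0.1710
R₀ = 0.0000 + 1.2420 + 0.7650 + 0.1710 = 2.1780

2.178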